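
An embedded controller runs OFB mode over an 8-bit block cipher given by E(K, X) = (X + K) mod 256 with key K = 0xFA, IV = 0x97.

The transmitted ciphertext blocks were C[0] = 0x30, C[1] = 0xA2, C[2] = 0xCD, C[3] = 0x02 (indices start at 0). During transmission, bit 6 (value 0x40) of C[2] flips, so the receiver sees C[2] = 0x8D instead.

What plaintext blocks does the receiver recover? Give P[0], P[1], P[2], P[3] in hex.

OFB decryption: S_i = E(K, S_{i−1}) with S_{−1} = IV; P_i = C_i ⊕ S_i.
Only C[2] changed, to 0x8D. In OFB, a change in C_i flips the same bit in P_i only; the keystream is unaffected. Decrypting the received ciphertext:
P[0]: S = E(K, 0x97) = 0x91; 0x30 ⊕ 0x91 = 0xA1.
P[1]: S = E(K, 0x91) = 0x8B; 0xA2 ⊕ 0x8B = 0x29.
P[2]: S = E(K, 0x8B) = 0x85; 0x8D ⊕ 0x85 = 0x08.
P[3]: S = E(K, 0x85) = 0x7F; 0x02 ⊕ 0x7F = 0x7D.
Blocks that differ from the original plaintext: P[2].

P[0] = 0xA1, P[1] = 0x29, P[2] = 0x08, P[3] = 0x7D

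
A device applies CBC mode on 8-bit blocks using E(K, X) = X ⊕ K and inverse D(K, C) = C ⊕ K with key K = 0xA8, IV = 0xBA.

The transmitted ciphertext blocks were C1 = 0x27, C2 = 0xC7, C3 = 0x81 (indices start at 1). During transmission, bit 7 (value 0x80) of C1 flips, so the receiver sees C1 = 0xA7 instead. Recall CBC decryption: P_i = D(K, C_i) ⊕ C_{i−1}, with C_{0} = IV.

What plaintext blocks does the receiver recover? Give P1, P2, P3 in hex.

P1 = 0xB5, P2 = 0xC8, P3 = 0xEE

Only C1 changed, to 0xA7. In CBC, a change in C_i garbles P_i and flips the same bit in P_{i+1}. Decrypting the received ciphertext:
P1: D(K, 0xA7) = 0x0F; 0x0F ⊕ 0xBA = 0xB5.
P2: D(K, 0xC7) = 0x6F; 0x6F ⊕ 0xA7 = 0xC8.
P3: D(K, 0x81) = 0x29; 0x29 ⊕ 0xC7 = 0xEE.
Blocks that differ from the original plaintext: P1, P2.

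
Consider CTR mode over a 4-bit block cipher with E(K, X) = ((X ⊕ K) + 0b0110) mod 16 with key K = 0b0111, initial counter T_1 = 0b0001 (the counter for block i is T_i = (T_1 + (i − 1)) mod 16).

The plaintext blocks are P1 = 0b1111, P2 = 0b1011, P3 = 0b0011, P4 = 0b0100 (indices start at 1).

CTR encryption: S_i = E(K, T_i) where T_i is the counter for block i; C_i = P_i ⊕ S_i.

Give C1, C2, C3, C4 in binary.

C1 = 0b0011, C2 = 0b0000, C3 = 0b1001, C4 = 0b1101

C1: T = 0b0001, S = E(K, T) = 0b1100; 0b1111 ⊕ 0b1100 = 0b0011.
C2: T = 0b0010, S = E(K, T) = 0b1011; 0b1011 ⊕ 0b1011 = 0b0000.
C3: T = 0b0011, S = E(K, T) = 0b1010; 0b0011 ⊕ 0b1010 = 0b1001.
C4: T = 0b0100, S = E(K, T) = 0b1001; 0b0100 ⊕ 0b1001 = 0b1101.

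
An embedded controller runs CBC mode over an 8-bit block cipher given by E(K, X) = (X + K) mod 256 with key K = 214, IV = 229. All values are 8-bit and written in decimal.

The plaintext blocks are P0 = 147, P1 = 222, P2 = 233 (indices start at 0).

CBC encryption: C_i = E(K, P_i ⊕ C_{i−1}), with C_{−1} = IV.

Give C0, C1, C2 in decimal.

C0: P0 ⊕ 229 = 118; E(K, 118) = 76.
C1: P1 ⊕ 76 = 146; E(K, 146) = 104.
C2: P2 ⊕ 104 = 129; E(K, 129) = 87.

C0 = 76, C1 = 104, C2 = 87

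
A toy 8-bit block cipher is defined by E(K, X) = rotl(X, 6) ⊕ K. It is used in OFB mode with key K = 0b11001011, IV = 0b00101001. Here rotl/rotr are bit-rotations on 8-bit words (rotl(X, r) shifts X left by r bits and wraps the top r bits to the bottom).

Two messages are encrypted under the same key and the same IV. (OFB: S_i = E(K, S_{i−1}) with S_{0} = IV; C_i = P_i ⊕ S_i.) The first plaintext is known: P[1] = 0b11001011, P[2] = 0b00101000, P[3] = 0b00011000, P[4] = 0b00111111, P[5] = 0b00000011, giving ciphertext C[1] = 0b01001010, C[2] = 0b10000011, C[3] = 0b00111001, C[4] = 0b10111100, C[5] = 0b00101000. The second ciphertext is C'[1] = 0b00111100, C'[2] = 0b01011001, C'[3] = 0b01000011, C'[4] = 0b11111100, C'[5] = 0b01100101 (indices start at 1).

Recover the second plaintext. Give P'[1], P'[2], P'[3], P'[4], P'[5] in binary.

P'[1] = 0b10111101, P'[2] = 0b11110010, P'[3] = 0b01100010, P'[4] = 0b01111111, P'[5] = 0b01001110

In OFB with a reused IV, both messages share the same keystream S_i, so C_i ⊕ C'_i = P_i ⊕ P'_i and thus P'_i = P_i ⊕ C_i ⊕ C'_i.
P'[1]: 0b11001011 ⊕ 0b01001010 ⊕ 0b00111100 = 0b10111101.
P'[2]: 0b00101000 ⊕ 0b10000011 ⊕ 0b01011001 = 0b11110010.
P'[3]: 0b00011000 ⊕ 0b00111001 ⊕ 0b01000011 = 0b01100010.
P'[4]: 0b00111111 ⊕ 0b10111100 ⊕ 0b11111100 = 0b01111111.
P'[5]: 0b00000011 ⊕ 0b00101000 ⊕ 0b01100101 = 0b01001110.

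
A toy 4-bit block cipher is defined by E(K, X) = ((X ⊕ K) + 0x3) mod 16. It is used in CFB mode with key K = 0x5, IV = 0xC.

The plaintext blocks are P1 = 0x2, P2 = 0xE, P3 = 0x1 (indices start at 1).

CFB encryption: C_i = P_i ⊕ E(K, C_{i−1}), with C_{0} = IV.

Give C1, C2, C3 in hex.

C1: E(K, 0xC) = 0xC; 0x2 ⊕ 0xC = 0xE.
C2: E(K, 0xE) = 0xE; 0xE ⊕ 0xE = 0x0.
C3: E(K, 0x0) = 0x8; 0x1 ⊕ 0x8 = 0x9.

C1 = 0xE, C2 = 0x0, C3 = 0x9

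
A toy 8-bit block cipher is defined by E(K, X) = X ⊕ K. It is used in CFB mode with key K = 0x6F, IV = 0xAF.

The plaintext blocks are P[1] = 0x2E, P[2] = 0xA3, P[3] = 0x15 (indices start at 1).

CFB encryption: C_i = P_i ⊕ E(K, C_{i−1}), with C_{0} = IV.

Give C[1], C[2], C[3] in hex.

C[1] = 0xEE, C[2] = 0x22, C[3] = 0x58

C[1]: E(K, 0xAF) = 0xC0; 0x2E ⊕ 0xC0 = 0xEE.
C[2]: E(K, 0xEE) = 0x81; 0xA3 ⊕ 0x81 = 0x22.
C[3]: E(K, 0x22) = 0x4D; 0x15 ⊕ 0x4D = 0x58.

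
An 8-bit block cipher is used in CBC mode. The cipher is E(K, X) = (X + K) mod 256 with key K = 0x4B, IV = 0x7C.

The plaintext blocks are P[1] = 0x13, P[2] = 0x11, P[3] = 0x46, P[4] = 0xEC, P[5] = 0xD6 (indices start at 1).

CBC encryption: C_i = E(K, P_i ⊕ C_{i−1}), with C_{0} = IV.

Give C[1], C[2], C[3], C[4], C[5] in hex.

C[1] = 0xBA, C[2] = 0xF6, C[3] = 0xFB, C[4] = 0x62, C[5] = 0xFF

C[1]: P[1] ⊕ 0x7C = 0x6F; E(K, 0x6F) = 0xBA.
C[2]: P[2] ⊕ 0xBA = 0xAB; E(K, 0xAB) = 0xF6.
C[3]: P[3] ⊕ 0xF6 = 0xB0; E(K, 0xB0) = 0xFB.
C[4]: P[4] ⊕ 0xFB = 0x17; E(K, 0x17) = 0x62.
C[5]: P[5] ⊕ 0x62 = 0xB4; E(K, 0xB4) = 0xFF.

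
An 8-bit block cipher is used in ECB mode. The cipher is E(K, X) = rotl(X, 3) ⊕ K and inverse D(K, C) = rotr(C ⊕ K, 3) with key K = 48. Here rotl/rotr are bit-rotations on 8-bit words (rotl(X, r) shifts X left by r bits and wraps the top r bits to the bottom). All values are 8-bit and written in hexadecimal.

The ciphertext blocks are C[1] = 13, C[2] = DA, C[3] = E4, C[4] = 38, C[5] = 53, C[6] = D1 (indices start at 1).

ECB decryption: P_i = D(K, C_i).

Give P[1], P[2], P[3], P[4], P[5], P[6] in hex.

P[1]: D(K, 13) = 6B.
P[2]: D(K, DA) = 52.
P[3]: D(K, E4) = 95.
P[4]: D(K, 38) = 0E.
P[5]: D(K, 53) = 63.
P[6]: D(K, D1) = 33.

P[1] = 6B, P[2] = 52, P[3] = 95, P[4] = 0E, P[5] = 63, P[6] = 33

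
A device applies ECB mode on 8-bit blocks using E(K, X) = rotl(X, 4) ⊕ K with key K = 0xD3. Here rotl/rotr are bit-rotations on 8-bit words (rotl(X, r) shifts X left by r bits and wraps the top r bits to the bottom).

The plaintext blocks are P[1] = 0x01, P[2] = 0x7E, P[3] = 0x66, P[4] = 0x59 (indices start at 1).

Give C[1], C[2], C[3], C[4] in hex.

ECB encryption: C_i = E(K, P_i).
C[1]: E(K, 0x01) = 0xC3.
C[2]: E(K, 0x7E) = 0x34.
C[3]: E(K, 0x66) = 0xB5.
C[4]: E(K, 0x59) = 0x46.

C[1] = 0xC3, C[2] = 0x34, C[3] = 0xB5, C[4] = 0x46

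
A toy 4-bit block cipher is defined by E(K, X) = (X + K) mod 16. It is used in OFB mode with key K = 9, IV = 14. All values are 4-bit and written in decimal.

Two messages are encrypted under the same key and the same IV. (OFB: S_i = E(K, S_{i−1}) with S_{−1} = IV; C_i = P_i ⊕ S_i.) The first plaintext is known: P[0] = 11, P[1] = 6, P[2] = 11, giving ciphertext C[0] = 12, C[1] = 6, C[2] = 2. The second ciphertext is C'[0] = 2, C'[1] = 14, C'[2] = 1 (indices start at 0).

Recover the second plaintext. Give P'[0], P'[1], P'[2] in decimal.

In OFB with a reused IV, both messages share the same keystream S_i, so C_i ⊕ C'_i = P_i ⊕ P'_i and thus P'_i = P_i ⊕ C_i ⊕ C'_i.
P'[0]: 11 ⊕ 12 ⊕ 2 = 5.
P'[1]: 6 ⊕ 6 ⊕ 14 = 14.
P'[2]: 11 ⊕ 2 ⊕ 1 = 8.

P'[0] = 5, P'[1] = 14, P'[2] = 8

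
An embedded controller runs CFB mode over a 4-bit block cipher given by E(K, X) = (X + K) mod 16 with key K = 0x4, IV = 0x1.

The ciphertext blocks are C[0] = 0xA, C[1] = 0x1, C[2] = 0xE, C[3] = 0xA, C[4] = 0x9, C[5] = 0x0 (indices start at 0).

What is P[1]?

CFB decryption: P_i = C_i ⊕ E(K, C_{i−1}), with C_{−1} = IV.
P[1]: E(K, 0xA) = 0xE; 0x1 ⊕ 0xE = 0xF.

P[1] = 0xF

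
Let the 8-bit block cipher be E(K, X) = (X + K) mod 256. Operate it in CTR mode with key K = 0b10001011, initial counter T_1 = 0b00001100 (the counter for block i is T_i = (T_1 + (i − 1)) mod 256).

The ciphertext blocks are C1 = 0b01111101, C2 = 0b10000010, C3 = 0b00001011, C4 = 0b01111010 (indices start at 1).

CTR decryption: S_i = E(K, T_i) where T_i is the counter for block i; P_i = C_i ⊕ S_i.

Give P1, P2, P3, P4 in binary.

P1 = 0b11101010, P2 = 0b00011010, P3 = 0b10010010, P4 = 0b11100000

P1: T = 0b00001100, S = E(K, T) = 0b10010111; 0b01111101 ⊕ 0b10010111 = 0b11101010.
P2: T = 0b00001101, S = E(K, T) = 0b10011000; 0b10000010 ⊕ 0b10011000 = 0b00011010.
P3: T = 0b00001110, S = E(K, T) = 0b10011001; 0b00001011 ⊕ 0b10011001 = 0b10010010.
P4: T = 0b00001111, S = E(K, T) = 0b10011010; 0b01111010 ⊕ 0b10011010 = 0b11100000.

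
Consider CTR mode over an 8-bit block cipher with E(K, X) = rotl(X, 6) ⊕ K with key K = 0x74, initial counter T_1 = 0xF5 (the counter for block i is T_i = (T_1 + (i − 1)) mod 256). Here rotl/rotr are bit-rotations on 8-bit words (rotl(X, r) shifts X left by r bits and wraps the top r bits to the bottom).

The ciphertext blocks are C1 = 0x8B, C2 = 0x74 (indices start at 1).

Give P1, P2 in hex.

P1 = 0x82, P2 = 0xBD

CTR decryption: S_i = E(K, T_i) where T_i is the counter for block i; P_i = C_i ⊕ S_i.
P1: T = 0xF5, S = E(K, T) = 0x09; 0x8B ⊕ 0x09 = 0x82.
P2: T = 0xF6, S = E(K, T) = 0xC9; 0x74 ⊕ 0xC9 = 0xBD.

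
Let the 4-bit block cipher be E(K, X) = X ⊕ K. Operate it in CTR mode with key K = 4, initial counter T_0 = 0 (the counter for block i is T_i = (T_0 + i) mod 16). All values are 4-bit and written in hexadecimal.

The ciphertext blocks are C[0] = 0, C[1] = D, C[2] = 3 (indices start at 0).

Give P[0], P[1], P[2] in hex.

P[0] = 4, P[1] = 8, P[2] = 5

CTR decryption: S_i = E(K, T_i) where T_i is the counter for block i; P_i = C_i ⊕ S_i.
P[0]: T = 0, S = E(K, T) = 4; 0 ⊕ 4 = 4.
P[1]: T = 1, S = E(K, T) = 5; D ⊕ 5 = 8.
P[2]: T = 2, S = E(K, T) = 6; 3 ⊕ 6 = 5.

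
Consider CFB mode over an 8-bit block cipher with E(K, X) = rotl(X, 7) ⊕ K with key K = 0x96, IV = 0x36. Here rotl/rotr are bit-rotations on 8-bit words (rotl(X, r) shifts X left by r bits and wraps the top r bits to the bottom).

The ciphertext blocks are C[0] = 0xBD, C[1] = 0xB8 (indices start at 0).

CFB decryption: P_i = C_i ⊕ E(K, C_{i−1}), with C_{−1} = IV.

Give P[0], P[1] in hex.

P[0]: E(K, 0x36) = 0x8D; 0xBD ⊕ 0x8D = 0x30.
P[1]: E(K, 0xBD) = 0x48; 0xB8 ⊕ 0x48 = 0xF0.

P[0] = 0x30, P[1] = 0xF0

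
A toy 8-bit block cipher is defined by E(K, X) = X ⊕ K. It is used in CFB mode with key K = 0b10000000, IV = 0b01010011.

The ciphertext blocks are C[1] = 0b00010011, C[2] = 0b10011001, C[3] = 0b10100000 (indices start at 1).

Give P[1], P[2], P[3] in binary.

CFB decryption: P_i = C_i ⊕ E(K, C_{i−1}), with C_{0} = IV.
P[1]: E(K, 0b01010011) = 0b11010011; 0b00010011 ⊕ 0b11010011 = 0b11000000.
P[2]: E(K, 0b00010011) = 0b10010011; 0b10011001 ⊕ 0b10010011 = 0b00001010.
P[3]: E(K, 0b10011001) = 0b00011001; 0b10100000 ⊕ 0b00011001 = 0b10111001.

P[1] = 0b11000000, P[2] = 0b00001010, P[3] = 0b10111001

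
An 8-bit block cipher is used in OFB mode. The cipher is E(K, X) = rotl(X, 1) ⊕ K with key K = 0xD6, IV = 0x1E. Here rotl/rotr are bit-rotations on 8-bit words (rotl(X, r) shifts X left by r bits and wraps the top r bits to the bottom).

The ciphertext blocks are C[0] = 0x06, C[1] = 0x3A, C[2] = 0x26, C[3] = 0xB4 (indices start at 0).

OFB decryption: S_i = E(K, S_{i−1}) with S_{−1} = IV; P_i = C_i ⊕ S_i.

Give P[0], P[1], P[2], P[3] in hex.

P[0]: S = E(K, 0x1E) = 0xEA; 0x06 ⊕ 0xEA = 0xEC.
P[1]: S = E(K, 0xEA) = 0x03; 0x3A ⊕ 0x03 = 0x39.
P[2]: S = E(K, 0x03) = 0xD0; 0x26 ⊕ 0xD0 = 0xF6.
P[3]: S = E(K, 0xD0) = 0x77; 0xB4 ⊕ 0x77 = 0xC3.

P[0] = 0xEC, P[1] = 0x39, P[2] = 0xF6, P[3] = 0xC3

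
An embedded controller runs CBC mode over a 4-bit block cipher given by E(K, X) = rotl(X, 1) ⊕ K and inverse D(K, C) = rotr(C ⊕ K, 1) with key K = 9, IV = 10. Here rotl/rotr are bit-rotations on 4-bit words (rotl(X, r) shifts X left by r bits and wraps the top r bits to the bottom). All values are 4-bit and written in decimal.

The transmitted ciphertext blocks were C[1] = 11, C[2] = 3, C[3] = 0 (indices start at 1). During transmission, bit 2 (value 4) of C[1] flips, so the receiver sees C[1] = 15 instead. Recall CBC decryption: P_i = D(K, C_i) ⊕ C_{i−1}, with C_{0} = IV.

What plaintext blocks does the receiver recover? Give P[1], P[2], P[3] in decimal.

P[1] = 9, P[2] = 10, P[3] = 15

Only C[1] changed, to 15. In CBC, a change in C_i garbles P_i and flips the same bit in P_{i+1}. Decrypting the received ciphertext:
P[1]: D(K, 15) = 3; 3 ⊕ 10 = 9.
P[2]: D(K, 3) = 5; 5 ⊕ 15 = 10.
P[3]: D(K, 0) = 12; 12 ⊕ 3 = 15.
Blocks that differ from the original plaintext: P[1], P[2].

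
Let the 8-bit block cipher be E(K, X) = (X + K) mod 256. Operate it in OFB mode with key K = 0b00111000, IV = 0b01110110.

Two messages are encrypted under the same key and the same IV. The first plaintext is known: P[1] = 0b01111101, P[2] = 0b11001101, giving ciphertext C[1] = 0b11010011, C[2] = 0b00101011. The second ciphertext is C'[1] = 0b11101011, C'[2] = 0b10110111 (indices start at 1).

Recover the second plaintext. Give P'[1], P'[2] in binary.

P'[1] = 0b01000101, P'[2] = 0b01010001

In OFB with a reused IV, both messages share the same keystream S_i, so C_i ⊕ C'_i = P_i ⊕ P'_i and thus P'_i = P_i ⊕ C_i ⊕ C'_i.
P'[1]: 0b01111101 ⊕ 0b11010011 ⊕ 0b11101011 = 0b01000101.
P'[2]: 0b11001101 ⊕ 0b00101011 ⊕ 0b10110111 = 0b01010001.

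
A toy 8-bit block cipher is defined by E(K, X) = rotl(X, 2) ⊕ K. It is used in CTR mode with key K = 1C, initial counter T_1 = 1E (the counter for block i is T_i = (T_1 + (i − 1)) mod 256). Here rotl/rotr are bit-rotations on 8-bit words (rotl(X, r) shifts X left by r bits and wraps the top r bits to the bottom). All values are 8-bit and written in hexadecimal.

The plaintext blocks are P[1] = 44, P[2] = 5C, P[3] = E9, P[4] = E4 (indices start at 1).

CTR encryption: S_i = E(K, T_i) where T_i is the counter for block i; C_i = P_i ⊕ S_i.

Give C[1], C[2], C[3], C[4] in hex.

C[1]: T = 1E, S = E(K, T) = 64; 44 ⊕ 64 = 20.
C[2]: T = 1F, S = E(K, T) = 60; 5C ⊕ 60 = 3C.
C[3]: T = 20, S = E(K, T) = 9C; E9 ⊕ 9C = 75.
C[4]: T = 21, S = E(K, T) = 98; E4 ⊕ 98 = 7C.

C[1] = 20, C[2] = 3C, C[3] = 75, C[4] = 7C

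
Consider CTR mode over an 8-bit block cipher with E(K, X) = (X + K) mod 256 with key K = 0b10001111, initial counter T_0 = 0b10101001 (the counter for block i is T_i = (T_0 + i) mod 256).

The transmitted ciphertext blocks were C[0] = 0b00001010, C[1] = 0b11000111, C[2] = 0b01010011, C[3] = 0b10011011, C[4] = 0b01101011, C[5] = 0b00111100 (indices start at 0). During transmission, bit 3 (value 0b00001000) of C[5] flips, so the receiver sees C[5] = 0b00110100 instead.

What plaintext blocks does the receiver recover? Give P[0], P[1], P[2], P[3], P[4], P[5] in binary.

P[0] = 0b00110010, P[1] = 0b11111110, P[2] = 0b01101001, P[3] = 0b10100000, P[4] = 0b01010111, P[5] = 0b00001001

CTR decryption: S_i = E(K, T_i) where T_i is the counter for block i; P_i = C_i ⊕ S_i.
Only C[5] changed, to 0b00110100. In CTR, a change in C_i flips the same bit in P_i only; the keystream is unaffected. Decrypting the received ciphertext:
P[0]: T = 0b10101001, S = E(K, T) = 0b00111000; 0b00001010 ⊕ 0b00111000 = 0b00110010.
P[1]: T = 0b10101010, S = E(K, T) = 0b00111001; 0b11000111 ⊕ 0b00111001 = 0b11111110.
P[2]: T = 0b10101011, S = E(K, T) = 0b00111010; 0b01010011 ⊕ 0b00111010 = 0b01101001.
P[3]: T = 0b10101100, S = E(K, T) = 0b00111011; 0b10011011 ⊕ 0b00111011 = 0b10100000.
P[4]: T = 0b10101101, S = E(K, T) = 0b00111100; 0b01101011 ⊕ 0b00111100 = 0b01010111.
P[5]: T = 0b10101110, S = E(K, T) = 0b00111101; 0b00110100 ⊕ 0b00111101 = 0b00001001.
Blocks that differ from the original plaintext: P[5].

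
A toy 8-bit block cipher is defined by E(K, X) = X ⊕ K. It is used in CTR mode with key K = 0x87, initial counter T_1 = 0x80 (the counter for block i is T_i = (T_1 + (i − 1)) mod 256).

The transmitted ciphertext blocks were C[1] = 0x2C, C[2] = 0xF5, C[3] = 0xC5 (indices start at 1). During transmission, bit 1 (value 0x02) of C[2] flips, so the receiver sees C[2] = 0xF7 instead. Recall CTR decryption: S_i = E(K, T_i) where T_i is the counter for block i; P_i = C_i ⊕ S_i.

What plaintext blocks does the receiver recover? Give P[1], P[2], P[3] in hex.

P[1] = 0x2B, P[2] = 0xF1, P[3] = 0xC0

Only C[2] changed, to 0xF7. In CTR, a change in C_i flips the same bit in P_i only; the keystream is unaffected. Decrypting the received ciphertext:
P[1]: T = 0x80, S = E(K, T) = 0x07; 0x2C ⊕ 0x07 = 0x2B.
P[2]: T = 0x81, S = E(K, T) = 0x06; 0xF7 ⊕ 0x06 = 0xF1.
P[3]: T = 0x82, S = E(K, T) = 0x05; 0xC5 ⊕ 0x05 = 0xC0.
Blocks that differ from the original plaintext: P[2].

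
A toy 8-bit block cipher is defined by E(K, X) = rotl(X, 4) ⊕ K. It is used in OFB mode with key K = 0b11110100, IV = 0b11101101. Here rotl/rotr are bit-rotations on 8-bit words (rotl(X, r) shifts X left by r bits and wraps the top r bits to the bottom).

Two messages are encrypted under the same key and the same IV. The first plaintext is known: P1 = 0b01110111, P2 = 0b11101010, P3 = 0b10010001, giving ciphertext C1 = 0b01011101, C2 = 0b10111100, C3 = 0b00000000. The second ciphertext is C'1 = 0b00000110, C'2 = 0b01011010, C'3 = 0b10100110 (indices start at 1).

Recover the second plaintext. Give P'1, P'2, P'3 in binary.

P'1 = 0b00101100, P'2 = 0b00001100, P'3 = 0b00110111

In OFB with a reused IV, both messages share the same keystream S_i, so C_i ⊕ C'_i = P_i ⊕ P'_i and thus P'_i = P_i ⊕ C_i ⊕ C'_i.
P'1: 0b01110111 ⊕ 0b01011101 ⊕ 0b00000110 = 0b00101100.
P'2: 0b11101010 ⊕ 0b10111100 ⊕ 0b01011010 = 0b00001100.
P'3: 0b10010001 ⊕ 0b00000000 ⊕ 0b10100110 = 0b00110111.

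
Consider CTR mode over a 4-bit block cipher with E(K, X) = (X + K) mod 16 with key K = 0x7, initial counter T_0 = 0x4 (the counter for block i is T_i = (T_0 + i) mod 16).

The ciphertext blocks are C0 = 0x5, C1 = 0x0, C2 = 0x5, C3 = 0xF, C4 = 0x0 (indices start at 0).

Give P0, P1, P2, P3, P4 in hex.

P0 = 0xE, P1 = 0xC, P2 = 0x8, P3 = 0x1, P4 = 0xF

CTR decryption: S_i = E(K, T_i) where T_i is the counter for block i; P_i = C_i ⊕ S_i.
P0: T = 0x4, S = E(K, T) = 0xB; 0x5 ⊕ 0xB = 0xE.
P1: T = 0x5, S = E(K, T) = 0xC; 0x0 ⊕ 0xC = 0xC.
P2: T = 0x6, S = E(K, T) = 0xD; 0x5 ⊕ 0xD = 0x8.
P3: T = 0x7, S = E(K, T) = 0xE; 0xF ⊕ 0xE = 0x1.
P4: T = 0x8, S = E(K, T) = 0xF; 0x0 ⊕ 0xF = 0xF.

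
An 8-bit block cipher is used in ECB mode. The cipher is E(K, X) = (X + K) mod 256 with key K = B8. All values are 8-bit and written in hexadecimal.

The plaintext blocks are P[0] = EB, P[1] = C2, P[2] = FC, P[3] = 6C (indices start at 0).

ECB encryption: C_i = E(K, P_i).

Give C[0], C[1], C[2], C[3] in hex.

C[0]: E(K, EB) = A3.
C[1]: E(K, C2) = 7A.
C[2]: E(K, FC) = B4.
C[3]: E(K, 6C) = 24.

C[0] = A3, C[1] = 7A, C[2] = B4, C[3] = 24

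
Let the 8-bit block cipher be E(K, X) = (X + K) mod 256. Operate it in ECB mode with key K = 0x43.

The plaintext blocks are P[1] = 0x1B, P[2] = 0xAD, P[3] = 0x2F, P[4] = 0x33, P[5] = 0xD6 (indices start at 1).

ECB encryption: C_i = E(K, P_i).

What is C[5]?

C[5]: E(K, 0xD6) = 0x19.

C[5] = 0x19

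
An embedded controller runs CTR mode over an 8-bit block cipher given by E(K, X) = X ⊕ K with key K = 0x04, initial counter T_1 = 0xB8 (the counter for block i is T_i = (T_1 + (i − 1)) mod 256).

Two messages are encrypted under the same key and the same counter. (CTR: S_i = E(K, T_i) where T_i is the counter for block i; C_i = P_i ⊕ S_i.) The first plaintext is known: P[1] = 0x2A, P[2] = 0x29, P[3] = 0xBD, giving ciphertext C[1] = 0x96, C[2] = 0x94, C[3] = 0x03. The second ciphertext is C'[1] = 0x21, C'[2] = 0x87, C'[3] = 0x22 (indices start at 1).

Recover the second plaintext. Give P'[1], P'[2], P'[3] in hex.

P'[1] = 0x9D, P'[2] = 0x3A, P'[3] = 0x9C

In CTR with a reused counter, both messages share the same keystream S_i, so C_i ⊕ C'_i = P_i ⊕ P'_i and thus P'_i = P_i ⊕ C_i ⊕ C'_i.
P'[1]: 0x2A ⊕ 0x96 ⊕ 0x21 = 0x9D.
P'[2]: 0x29 ⊕ 0x94 ⊕ 0x87 = 0x3A.
P'[3]: 0xBD ⊕ 0x03 ⊕ 0x22 = 0x9C.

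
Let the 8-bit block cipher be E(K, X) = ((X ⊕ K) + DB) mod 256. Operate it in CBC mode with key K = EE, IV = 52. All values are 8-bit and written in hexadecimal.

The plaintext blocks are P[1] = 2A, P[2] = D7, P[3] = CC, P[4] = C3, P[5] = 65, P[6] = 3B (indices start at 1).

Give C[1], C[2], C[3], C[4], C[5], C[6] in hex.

CBC encryption: C_i = E(K, P_i ⊕ C_{i−1}), with C_{0} = IV.
C[1]: P[1] ⊕ 52 = 78; E(K, 78) = 71.
C[2]: P[2] ⊕ 71 = A6; E(K, A6) = 23.
C[3]: P[3] ⊕ 23 = EF; E(K, EF) = DC.
C[4]: P[4] ⊕ DC = 1F; E(K, 1F) = CC.
C[5]: P[5] ⊕ CC = A9; E(K, A9) = 22.
C[6]: P[6] ⊕ 22 = 19; E(K, 19) = D2.

C[1] = 71, C[2] = 23, C[3] = DC, C[4] = CC, C[5] = 22, C[6] = D2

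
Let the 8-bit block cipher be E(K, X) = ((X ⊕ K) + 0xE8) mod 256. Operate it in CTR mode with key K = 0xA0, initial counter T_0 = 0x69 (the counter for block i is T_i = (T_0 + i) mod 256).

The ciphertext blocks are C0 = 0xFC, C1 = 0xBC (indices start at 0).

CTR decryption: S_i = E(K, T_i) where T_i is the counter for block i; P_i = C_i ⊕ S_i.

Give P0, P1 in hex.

P0 = 0x4D, P1 = 0x0E

P0: T = 0x69, S = E(K, T) = 0xB1; 0xFC ⊕ 0xB1 = 0x4D.
P1: T = 0x6A, S = E(K, T) = 0xB2; 0xBC ⊕ 0xB2 = 0x0E.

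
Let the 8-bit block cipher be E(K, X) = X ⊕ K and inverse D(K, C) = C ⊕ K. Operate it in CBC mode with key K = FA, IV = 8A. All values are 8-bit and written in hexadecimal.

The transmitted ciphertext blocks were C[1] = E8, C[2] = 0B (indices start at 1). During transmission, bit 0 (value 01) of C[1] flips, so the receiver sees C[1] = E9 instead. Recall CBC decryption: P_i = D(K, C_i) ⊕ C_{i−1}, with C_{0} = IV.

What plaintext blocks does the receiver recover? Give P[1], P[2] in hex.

P[1] = 99, P[2] = 18

Only C[1] changed, to E9. In CBC, a change in C_i garbles P_i and flips the same bit in P_{i+1}. Decrypting the received ciphertext:
P[1]: D(K, E9) = 13; 13 ⊕ 8A = 99.
P[2]: D(K, 0B) = F1; F1 ⊕ E9 = 18.
Blocks that differ from the original plaintext: P[1], P[2].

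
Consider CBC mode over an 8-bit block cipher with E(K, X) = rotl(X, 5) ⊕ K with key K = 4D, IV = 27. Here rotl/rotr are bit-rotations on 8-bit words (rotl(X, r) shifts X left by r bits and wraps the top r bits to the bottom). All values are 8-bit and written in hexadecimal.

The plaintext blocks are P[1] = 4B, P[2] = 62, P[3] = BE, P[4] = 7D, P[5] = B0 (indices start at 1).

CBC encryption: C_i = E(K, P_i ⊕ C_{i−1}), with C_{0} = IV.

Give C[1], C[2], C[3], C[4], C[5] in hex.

C[1] = C0, C[2] = 19, C[3] = B9, C[4] = D5, C[5] = E1

C[1]: P[1] ⊕ 27 = 6C; E(K, 6C) = C0.
C[2]: P[2] ⊕ C0 = A2; E(K, A2) = 19.
C[3]: P[3] ⊕ 19 = A7; E(K, A7) = B9.
C[4]: P[4] ⊕ B9 = C4; E(K, C4) = D5.
C[5]: P[5] ⊕ D5 = 65; E(K, 65) = E1.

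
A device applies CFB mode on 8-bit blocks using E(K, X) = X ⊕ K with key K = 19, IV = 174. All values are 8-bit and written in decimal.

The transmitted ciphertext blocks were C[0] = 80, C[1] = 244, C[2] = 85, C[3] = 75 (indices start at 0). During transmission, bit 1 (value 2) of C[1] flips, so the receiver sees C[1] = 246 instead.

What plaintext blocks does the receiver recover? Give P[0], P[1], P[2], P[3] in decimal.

P[0] = 237, P[1] = 181, P[2] = 176, P[3] = 13

CFB decryption: P_i = C_i ⊕ E(K, C_{i−1}), with C_{−1} = IV.
Only C[1] changed, to 246. In CFB, a change in C_i flips the same bit in P_i and garbles P_{i+1}. Decrypting the received ciphertext:
P[0]: E(K, 174) = 189; 80 ⊕ 189 = 237.
P[1]: E(K, 80) = 67; 246 ⊕ 67 = 181.
P[2]: E(K, 246) = 229; 85 ⊕ 229 = 176.
P[3]: E(K, 85) = 70; 75 ⊕ 70 = 13.
Blocks that differ from the original plaintext: P[1], P[2].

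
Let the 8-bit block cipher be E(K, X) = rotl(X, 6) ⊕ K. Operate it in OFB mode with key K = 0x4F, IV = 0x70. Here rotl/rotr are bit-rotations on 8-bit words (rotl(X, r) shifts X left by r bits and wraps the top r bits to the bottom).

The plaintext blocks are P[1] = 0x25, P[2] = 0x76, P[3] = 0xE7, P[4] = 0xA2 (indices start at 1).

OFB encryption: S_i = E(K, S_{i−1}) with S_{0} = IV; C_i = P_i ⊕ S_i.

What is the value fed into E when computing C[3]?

0x9B

C[1]: S = E(K, 0x70) = 0x53; 0x25 ⊕ 0x53 = 0x76.
C[2]: S = E(K, 0x53) = 0x9B; 0x76 ⊕ 0x9B = 0xED.
C[3]: S = E(K, 0x9B) = 0xA9; 0xE7 ⊕ 0xA9 = 0x4E.
So the input to E for block [3] is 0x9B.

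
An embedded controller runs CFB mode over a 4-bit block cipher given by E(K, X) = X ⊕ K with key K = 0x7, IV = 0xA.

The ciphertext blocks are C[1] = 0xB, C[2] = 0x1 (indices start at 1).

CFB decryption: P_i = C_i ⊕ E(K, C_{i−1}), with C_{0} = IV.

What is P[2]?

P[2] = 0xD

P[2]: E(K, 0xB) = 0xC; 0x1 ⊕ 0xC = 0xD.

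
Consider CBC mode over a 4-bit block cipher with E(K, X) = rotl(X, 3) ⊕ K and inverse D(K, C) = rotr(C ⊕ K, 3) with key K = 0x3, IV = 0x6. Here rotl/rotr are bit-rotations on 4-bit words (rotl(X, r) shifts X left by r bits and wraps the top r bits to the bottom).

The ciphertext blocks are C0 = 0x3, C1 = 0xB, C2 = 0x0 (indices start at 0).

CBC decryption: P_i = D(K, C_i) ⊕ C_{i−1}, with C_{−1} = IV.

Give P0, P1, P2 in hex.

P0: D(K, 0x3) = 0x0; 0x0 ⊕ 0x6 = 0x6.
P1: D(K, 0xB) = 0x1; 0x1 ⊕ 0x3 = 0x2.
P2: D(K, 0x0) = 0x6; 0x6 ⊕ 0xB = 0xD.

P0 = 0x6, P1 = 0x2, P2 = 0xD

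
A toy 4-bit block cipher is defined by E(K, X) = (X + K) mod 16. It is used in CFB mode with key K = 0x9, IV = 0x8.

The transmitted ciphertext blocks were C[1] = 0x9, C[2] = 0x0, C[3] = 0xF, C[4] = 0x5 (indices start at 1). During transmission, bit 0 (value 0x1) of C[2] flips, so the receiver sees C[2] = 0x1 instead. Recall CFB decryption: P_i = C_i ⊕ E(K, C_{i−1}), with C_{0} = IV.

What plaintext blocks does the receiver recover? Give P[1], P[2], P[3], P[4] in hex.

Only C[2] changed, to 0x1. In CFB, a change in C_i flips the same bit in P_i and garbles P_{i+1}. Decrypting the received ciphertext:
P[1]: E(K, 0x8) = 0x1; 0x9 ⊕ 0x1 = 0x8.
P[2]: E(K, 0x9) = 0x2; 0x1 ⊕ 0x2 = 0x3.
P[3]: E(K, 0x1) = 0xA; 0xF ⊕ 0xA = 0x5.
P[4]: E(K, 0xF) = 0x8; 0x5 ⊕ 0x8 = 0xD.
Blocks that differ from the original plaintext: P[2], P[3].

P[1] = 0x8, P[2] = 0x3, P[3] = 0x5, P[4] = 0xD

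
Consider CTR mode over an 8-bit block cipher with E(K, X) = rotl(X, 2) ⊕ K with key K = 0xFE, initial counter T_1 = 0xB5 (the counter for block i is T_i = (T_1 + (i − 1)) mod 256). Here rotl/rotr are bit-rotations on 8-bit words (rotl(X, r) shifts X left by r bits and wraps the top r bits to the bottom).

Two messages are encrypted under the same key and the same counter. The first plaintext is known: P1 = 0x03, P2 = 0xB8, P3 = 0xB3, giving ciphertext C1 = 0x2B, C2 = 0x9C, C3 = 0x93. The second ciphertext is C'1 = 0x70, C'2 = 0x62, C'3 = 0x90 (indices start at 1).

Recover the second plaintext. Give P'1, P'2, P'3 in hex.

P'1 = 0x58, P'2 = 0x46, P'3 = 0xB0

In CTR with a reused counter, both messages share the same keystream S_i, so C_i ⊕ C'_i = P_i ⊕ P'_i and thus P'_i = P_i ⊕ C_i ⊕ C'_i.
P'1: 0x03 ⊕ 0x2B ⊕ 0x70 = 0x58.
P'2: 0xB8 ⊕ 0x9C ⊕ 0x62 = 0x46.
P'3: 0xB3 ⊕ 0x93 ⊕ 0x90 = 0xB0.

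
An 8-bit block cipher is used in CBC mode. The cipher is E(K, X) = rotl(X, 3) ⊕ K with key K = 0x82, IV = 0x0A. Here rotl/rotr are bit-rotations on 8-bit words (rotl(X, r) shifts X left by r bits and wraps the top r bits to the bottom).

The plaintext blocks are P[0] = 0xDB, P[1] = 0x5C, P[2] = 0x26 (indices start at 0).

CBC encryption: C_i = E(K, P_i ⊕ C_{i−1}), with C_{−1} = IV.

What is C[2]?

C[0]: P[0] ⊕ 0x0A = 0xD1; E(K, 0xD1) = 0x0C.
C[1]: P[1] ⊕ 0x0C = 0x50; E(K, 0x50) = 0x00.
C[2]: P[2] ⊕ 0x00 = 0x26; E(K, 0x26) = 0xB3.

C[2] = 0xB3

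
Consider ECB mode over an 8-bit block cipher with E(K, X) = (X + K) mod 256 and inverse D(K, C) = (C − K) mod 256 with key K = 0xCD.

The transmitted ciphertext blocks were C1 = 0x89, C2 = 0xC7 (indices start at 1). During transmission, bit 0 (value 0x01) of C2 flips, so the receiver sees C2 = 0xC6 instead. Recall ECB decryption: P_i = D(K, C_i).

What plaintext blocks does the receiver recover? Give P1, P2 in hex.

Only C2 changed, to 0xC6. In ECB, a change in C_i affects only P_i. Decrypting the received ciphertext:
P1: D(K, 0x89) = 0xBC.
P2: D(K, 0xC6) = 0xF9.
Blocks that differ from the original plaintext: P2.

P1 = 0xBC, P2 = 0xF9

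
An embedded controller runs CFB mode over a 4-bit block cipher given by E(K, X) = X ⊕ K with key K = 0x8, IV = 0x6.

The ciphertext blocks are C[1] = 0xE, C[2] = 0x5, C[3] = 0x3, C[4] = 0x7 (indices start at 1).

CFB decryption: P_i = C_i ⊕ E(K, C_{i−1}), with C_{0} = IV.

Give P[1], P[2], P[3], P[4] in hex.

P[1] = 0x0, P[2] = 0x3, P[3] = 0xE, P[4] = 0xC

P[1]: E(K, 0x6) = 0xE; 0xE ⊕ 0xE = 0x0.
P[2]: E(K, 0xE) = 0x6; 0x5 ⊕ 0x6 = 0x3.
P[3]: E(K, 0x5) = 0xD; 0x3 ⊕ 0xD = 0xE.
P[4]: E(K, 0x3) = 0xB; 0x7 ⊕ 0xB = 0xC.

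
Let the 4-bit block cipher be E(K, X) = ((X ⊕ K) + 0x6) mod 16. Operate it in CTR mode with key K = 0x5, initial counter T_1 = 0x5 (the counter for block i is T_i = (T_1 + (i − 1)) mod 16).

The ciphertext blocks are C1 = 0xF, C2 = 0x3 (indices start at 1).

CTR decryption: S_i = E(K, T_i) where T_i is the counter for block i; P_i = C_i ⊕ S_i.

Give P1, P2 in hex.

P1 = 0x9, P2 = 0xA

P1: T = 0x5, S = E(K, T) = 0x6; 0xF ⊕ 0x6 = 0x9.
P2: T = 0x6, S = E(K, T) = 0x9; 0x3 ⊕ 0x9 = 0xA.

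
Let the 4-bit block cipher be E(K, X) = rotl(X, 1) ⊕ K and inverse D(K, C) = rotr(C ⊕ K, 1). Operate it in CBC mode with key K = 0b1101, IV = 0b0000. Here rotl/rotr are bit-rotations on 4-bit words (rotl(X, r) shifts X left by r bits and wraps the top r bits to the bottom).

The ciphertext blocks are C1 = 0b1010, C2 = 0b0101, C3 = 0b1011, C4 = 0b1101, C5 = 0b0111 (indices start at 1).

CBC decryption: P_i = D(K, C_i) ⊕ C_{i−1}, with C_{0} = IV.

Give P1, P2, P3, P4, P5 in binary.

P1: D(K, 0b1010) = 0b1011; 0b1011 ⊕ 0b0000 = 0b1011.
P2: D(K, 0b0101) = 0b0100; 0b0100 ⊕ 0b1010 = 0b1110.
P3: D(K, 0b1011) = 0b0011; 0b0011 ⊕ 0b0101 = 0b0110.
P4: D(K, 0b1101) = 0b0000; 0b0000 ⊕ 0b1011 = 0b1011.
P5: D(K, 0b0111) = 0b0101; 0b0101 ⊕ 0b1101 = 0b1000.

P1 = 0b1011, P2 = 0b1110, P3 = 0b0110, P4 = 0b1011, P5 = 0b1000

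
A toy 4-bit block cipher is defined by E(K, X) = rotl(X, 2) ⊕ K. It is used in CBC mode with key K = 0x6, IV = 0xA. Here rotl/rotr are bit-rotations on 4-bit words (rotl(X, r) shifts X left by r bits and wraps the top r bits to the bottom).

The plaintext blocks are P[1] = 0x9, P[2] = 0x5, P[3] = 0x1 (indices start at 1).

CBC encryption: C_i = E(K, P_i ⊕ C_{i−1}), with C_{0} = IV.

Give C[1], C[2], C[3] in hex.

C[1]: P[1] ⊕ 0xA = 0x3; E(K, 0x3) = 0xA.
C[2]: P[2] ⊕ 0xA = 0xF; E(K, 0xF) = 0x9.
C[3]: P[3] ⊕ 0x9 = 0x8; E(K, 0x8) = 0x4.

C[1] = 0xA, C[2] = 0x9, C[3] = 0x4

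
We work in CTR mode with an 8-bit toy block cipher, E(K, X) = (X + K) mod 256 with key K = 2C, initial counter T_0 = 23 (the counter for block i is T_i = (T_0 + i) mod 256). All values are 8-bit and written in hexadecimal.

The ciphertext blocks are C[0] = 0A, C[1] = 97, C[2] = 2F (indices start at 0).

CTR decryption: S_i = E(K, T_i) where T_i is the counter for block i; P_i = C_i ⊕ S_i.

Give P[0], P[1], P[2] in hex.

P[0] = 45, P[1] = C7, P[2] = 7E

P[0]: T = 23, S = E(K, T) = 4F; 0A ⊕ 4F = 45.
P[1]: T = 24, S = E(K, T) = 50; 97 ⊕ 50 = C7.
P[2]: T = 25, S = E(K, T) = 51; 2F ⊕ 51 = 7E.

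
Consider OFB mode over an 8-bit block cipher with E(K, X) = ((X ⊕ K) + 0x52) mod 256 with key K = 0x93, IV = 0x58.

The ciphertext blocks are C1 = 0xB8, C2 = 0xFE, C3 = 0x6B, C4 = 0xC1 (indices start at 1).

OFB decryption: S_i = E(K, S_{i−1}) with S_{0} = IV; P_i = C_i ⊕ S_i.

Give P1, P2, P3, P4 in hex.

P1 = 0xA5, P2 = 0x1E, P3 = 0xAE, P4 = 0x69

P1: S = E(K, 0x58) = 0x1D; 0xB8 ⊕ 0x1D = 0xA5.
P2: S = E(K, 0x1D) = 0xE0; 0xFE ⊕ 0xE0 = 0x1E.
P3: S = E(K, 0xE0) = 0xC5; 0x6B ⊕ 0xC5 = 0xAE.
P4: S = E(K, 0xC5) = 0xA8; 0xC1 ⊕ 0xA8 = 0x69.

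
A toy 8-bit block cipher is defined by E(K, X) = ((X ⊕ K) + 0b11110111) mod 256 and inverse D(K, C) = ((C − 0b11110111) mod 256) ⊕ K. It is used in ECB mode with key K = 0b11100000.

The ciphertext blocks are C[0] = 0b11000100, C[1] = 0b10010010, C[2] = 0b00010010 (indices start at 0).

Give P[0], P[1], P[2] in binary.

P[0] = 0b00101101, P[1] = 0b01111011, P[2] = 0b11111011

ECB decryption: P_i = D(K, C_i).
P[0]: D(K, 0b11000100) = 0b00101101.
P[1]: D(K, 0b10010010) = 0b01111011.
P[2]: D(K, 0b00010010) = 0b11111011.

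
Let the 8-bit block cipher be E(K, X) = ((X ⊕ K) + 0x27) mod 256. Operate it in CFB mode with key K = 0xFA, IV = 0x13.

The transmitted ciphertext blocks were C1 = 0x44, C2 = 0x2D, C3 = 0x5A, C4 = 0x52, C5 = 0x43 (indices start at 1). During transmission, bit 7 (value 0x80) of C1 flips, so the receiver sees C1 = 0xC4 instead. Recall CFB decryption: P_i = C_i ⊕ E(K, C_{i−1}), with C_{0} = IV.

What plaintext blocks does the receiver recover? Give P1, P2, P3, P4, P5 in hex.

P1 = 0xD4, P2 = 0x48, P3 = 0xA4, P4 = 0x95, P5 = 0x8C

Only C1 changed, to 0xC4. In CFB, a change in C_i flips the same bit in P_i and garbles P_{i+1}. Decrypting the received ciphertext:
P1: E(K, 0x13) = 0x10; 0xC4 ⊕ 0x10 = 0xD4.
P2: E(K, 0xC4) = 0x65; 0x2D ⊕ 0x65 = 0x48.
P3: E(K, 0x2D) = 0xFE; 0x5A ⊕ 0xFE = 0xA4.
P4: E(K, 0x5A) = 0xC7; 0x52 ⊕ 0xC7 = 0x95.
P5: E(K, 0x52) = 0xCF; 0x43 ⊕ 0xCF = 0x8C.
Blocks that differ from the original plaintext: P1, P2.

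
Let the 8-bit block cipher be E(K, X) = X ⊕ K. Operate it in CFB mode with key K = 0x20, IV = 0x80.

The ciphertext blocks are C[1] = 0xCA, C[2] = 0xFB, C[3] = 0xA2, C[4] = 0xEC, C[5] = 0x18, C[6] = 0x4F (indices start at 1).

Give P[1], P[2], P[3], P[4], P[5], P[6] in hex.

P[1] = 0x6A, P[2] = 0x11, P[3] = 0x79, P[4] = 0x6E, P[5] = 0xD4, P[6] = 0x77

CFB decryption: P_i = C_i ⊕ E(K, C_{i−1}), with C_{0} = IV.
P[1]: E(K, 0x80) = 0xA0; 0xCA ⊕ 0xA0 = 0x6A.
P[2]: E(K, 0xCA) = 0xEA; 0xFB ⊕ 0xEA = 0x11.
P[3]: E(K, 0xFB) = 0xDB; 0xA2 ⊕ 0xDB = 0x79.
P[4]: E(K, 0xA2) = 0x82; 0xEC ⊕ 0x82 = 0x6E.
P[5]: E(K, 0xEC) = 0xCC; 0x18 ⊕ 0xCC = 0xD4.
P[6]: E(K, 0x18) = 0x38; 0x4F ⊕ 0x38 = 0x77.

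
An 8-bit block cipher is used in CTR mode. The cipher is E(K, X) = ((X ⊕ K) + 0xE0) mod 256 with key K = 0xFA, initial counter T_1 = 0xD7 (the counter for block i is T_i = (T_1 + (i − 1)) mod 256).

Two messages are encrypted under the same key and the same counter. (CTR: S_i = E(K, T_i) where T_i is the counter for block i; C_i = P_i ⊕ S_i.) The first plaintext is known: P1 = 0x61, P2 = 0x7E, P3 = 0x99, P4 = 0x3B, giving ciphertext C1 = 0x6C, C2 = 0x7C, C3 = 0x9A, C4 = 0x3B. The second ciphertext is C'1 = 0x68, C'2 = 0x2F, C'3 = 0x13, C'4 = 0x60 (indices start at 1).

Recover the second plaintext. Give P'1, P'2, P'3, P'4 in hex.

P'1 = 0x65, P'2 = 0x2D, P'3 = 0x10, P'4 = 0x60

In CTR with a reused counter, both messages share the same keystream S_i, so C_i ⊕ C'_i = P_i ⊕ P'_i and thus P'_i = P_i ⊕ C_i ⊕ C'_i.
P'1: 0x61 ⊕ 0x6C ⊕ 0x68 = 0x65.
P'2: 0x7E ⊕ 0x7C ⊕ 0x2F = 0x2D.
P'3: 0x99 ⊕ 0x9A ⊕ 0x13 = 0x10.
P'4: 0x3B ⊕ 0x3B ⊕ 0x60 = 0x60.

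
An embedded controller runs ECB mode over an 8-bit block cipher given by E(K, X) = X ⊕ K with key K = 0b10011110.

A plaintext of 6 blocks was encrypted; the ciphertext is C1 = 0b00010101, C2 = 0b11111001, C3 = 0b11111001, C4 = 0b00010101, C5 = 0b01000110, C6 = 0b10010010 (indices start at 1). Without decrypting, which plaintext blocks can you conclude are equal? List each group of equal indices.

P1 = P4; P2 = P3

ECB encrypts each block independently with the same key, so equal ciphertext blocks imply equal plaintext blocks.
C1 = C4 = 0b00010101, so P1 = P4.
C2 = C3 = 0b11111001, so P2 = P3.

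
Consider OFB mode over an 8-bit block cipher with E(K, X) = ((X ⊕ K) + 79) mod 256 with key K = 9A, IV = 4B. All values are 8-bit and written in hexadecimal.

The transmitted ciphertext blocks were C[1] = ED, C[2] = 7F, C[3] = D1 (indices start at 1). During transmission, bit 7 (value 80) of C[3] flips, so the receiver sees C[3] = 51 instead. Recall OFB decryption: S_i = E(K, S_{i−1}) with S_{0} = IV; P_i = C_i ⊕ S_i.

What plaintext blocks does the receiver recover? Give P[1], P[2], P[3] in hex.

Only C[3] changed, to 51. In OFB, a change in C_i flips the same bit in P_i only; the keystream is unaffected. Decrypting the received ciphertext:
P[1]: S = E(K, 4B) = 4A; ED ⊕ 4A = A7.
P[2]: S = E(K, 4A) = 49; 7F ⊕ 49 = 36.
P[3]: S = E(K, 49) = 4C; 51 ⊕ 4C = 1D.
Blocks that differ from the original plaintext: P[3].

P[1] = A7, P[2] = 36, P[3] = 1D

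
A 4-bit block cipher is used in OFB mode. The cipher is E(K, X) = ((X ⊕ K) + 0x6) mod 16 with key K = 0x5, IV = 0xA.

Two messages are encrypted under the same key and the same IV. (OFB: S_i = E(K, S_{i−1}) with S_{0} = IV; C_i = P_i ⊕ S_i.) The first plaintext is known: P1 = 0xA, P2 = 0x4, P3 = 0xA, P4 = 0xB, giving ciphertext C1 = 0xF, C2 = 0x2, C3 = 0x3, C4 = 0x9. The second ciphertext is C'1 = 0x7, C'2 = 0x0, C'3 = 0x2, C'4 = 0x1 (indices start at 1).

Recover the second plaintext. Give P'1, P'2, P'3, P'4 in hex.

P'1 = 0x2, P'2 = 0x6, P'3 = 0xB, P'4 = 0x3

In OFB with a reused IV, both messages share the same keystream S_i, so C_i ⊕ C'_i = P_i ⊕ P'_i and thus P'_i = P_i ⊕ C_i ⊕ C'_i.
P'1: 0xA ⊕ 0xF ⊕ 0x7 = 0x2.
P'2: 0x4 ⊕ 0x2 ⊕ 0x0 = 0x6.
P'3: 0xA ⊕ 0x3 ⊕ 0x2 = 0xB.
P'4: 0xB ⊕ 0x9 ⊕ 0x1 = 0x3.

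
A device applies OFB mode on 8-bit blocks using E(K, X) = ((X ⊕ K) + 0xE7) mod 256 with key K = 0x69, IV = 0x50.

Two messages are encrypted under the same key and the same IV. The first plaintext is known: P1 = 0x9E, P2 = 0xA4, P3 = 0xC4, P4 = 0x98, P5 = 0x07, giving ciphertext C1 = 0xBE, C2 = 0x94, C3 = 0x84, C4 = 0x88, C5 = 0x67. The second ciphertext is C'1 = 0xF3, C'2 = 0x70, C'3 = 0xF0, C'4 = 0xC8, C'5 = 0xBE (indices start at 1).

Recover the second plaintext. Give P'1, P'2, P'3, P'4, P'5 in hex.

In OFB with a reused IV, both messages share the same keystream S_i, so C_i ⊕ C'_i = P_i ⊕ P'_i and thus P'_i = P_i ⊕ C_i ⊕ C'_i.
P'1: 0x9E ⊕ 0xBE ⊕ 0xF3 = 0xD3.
P'2: 0xA4 ⊕ 0x94 ⊕ 0x70 = 0x40.
P'3: 0xC4 ⊕ 0x84 ⊕ 0xF0 = 0xB0.
P'4: 0x98 ⊕ 0x88 ⊕ 0xC8 = 0xD8.
P'5: 0x07 ⊕ 0x67 ⊕ 0xBE = 0xDE.

P'1 = 0xD3, P'2 = 0x40, P'3 = 0xB0, P'4 = 0xD8, P'5 = 0xDE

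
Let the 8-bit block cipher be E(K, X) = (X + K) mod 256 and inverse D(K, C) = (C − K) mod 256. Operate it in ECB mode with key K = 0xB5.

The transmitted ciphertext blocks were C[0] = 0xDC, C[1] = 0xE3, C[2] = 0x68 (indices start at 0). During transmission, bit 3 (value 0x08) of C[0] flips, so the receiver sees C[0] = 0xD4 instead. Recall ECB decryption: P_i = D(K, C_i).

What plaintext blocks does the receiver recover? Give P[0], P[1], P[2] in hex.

Only C[0] changed, to 0xD4. In ECB, a change in C_i affects only P_i. Decrypting the received ciphertext:
P[0]: D(K, 0xD4) = 0x1F.
P[1]: D(K, 0xE3) = 0x2E.
P[2]: D(K, 0x68) = 0xB3.
Blocks that differ from the original plaintext: P[0].

P[0] = 0x1F, P[1] = 0x2E, P[2] = 0xB3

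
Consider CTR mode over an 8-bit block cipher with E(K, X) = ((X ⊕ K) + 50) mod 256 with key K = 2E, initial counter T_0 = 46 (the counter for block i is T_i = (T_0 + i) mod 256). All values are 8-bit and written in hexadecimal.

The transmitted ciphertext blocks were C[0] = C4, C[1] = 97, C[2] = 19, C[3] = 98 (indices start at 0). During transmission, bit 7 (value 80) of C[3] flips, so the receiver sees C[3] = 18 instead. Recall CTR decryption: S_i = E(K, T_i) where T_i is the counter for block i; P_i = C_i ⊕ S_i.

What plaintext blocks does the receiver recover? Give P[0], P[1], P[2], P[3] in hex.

P[0] = 7C, P[1] = 2E, P[2] = AF, P[3] = AF

Only C[3] changed, to 18. In CTR, a change in C_i flips the same bit in P_i only; the keystream is unaffected. Decrypting the received ciphertext:
P[0]: T = 46, S = E(K, T) = B8; C4 ⊕ B8 = 7C.
P[1]: T = 47, S = E(K, T) = B9; 97 ⊕ B9 = 2E.
P[2]: T = 48, S = E(K, T) = B6; 19 ⊕ B6 = AF.
P[3]: T = 49, S = E(K, T) = B7; 18 ⊕ B7 = AF.
Blocks that differ from the original plaintext: P[3].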